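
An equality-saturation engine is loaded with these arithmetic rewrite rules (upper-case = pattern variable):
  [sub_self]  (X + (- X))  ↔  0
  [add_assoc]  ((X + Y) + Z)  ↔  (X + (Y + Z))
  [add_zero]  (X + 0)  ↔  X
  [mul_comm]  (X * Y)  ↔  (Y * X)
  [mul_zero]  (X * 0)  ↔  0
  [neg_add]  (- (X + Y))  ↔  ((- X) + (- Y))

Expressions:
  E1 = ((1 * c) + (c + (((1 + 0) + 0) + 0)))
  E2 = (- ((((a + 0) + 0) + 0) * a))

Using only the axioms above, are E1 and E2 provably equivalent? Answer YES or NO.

NO

The axioms are sound identities: if E1 ↔* E2 then E1 and E2 evaluate identically under any assignment.
Under a=0, c=0: E1 evaluates to 1, E2 to 0. Distinct ⇒ no rewrite sequence connects them.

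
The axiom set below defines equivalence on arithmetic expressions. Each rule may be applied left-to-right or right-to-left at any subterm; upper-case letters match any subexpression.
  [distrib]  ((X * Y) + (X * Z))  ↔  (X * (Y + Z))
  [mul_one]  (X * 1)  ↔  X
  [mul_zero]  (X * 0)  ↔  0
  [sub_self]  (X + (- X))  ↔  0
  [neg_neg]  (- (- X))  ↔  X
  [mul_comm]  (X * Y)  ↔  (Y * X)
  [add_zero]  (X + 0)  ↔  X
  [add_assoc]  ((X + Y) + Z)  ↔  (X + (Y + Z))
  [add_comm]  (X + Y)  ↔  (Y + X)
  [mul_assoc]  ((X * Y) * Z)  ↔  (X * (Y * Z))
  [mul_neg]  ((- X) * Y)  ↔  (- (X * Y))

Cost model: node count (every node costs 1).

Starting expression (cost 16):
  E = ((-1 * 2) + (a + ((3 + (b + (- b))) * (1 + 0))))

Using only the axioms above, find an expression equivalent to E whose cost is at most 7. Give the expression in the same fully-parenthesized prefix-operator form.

((-1 * 2) + (a + 3))   [cost 7]

1. [sub_self →] (b + (- b))  →  0;  E = ((-1 * 2) + (a + ((3 + 0) * (1 + 0))))
2. [add_zero →] (1 + 0)  →  1;  E = ((-1 * 2) + (a + ((3 + 0) * 1)))
3. [add_zero →] (3 + 0)  →  3;  E = ((-1 * 2) + (a + (3 * 1)))
4. [mul_one →] (3 * 1)  →  3;  cost 7 ≤ 7, done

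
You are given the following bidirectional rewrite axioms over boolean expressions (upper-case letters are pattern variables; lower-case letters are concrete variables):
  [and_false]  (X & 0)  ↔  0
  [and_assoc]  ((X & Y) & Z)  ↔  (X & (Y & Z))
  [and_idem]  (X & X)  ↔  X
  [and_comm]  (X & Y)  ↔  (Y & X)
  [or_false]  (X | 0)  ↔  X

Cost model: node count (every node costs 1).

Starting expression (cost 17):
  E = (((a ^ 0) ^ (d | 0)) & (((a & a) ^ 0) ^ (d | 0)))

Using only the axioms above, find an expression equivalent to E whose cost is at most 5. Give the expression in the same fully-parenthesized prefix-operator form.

1. [and_idem →] (a & a)  →  a;  E = (((a ^ 0) ^ (d | 0)) & ((a ^ 0) ^ (d | 0)))
2. [and_idem →] (((a ^ 0) ^ (d | 0)) & ((a ^ 0) ^ (d | 0)))  →  ((a ^ 0) ^ (d | 0))
3. [or_false →] (d | 0)  →  d;  cost 5 ≤ 5, done

((a ^ 0) ^ d)   [cost 5]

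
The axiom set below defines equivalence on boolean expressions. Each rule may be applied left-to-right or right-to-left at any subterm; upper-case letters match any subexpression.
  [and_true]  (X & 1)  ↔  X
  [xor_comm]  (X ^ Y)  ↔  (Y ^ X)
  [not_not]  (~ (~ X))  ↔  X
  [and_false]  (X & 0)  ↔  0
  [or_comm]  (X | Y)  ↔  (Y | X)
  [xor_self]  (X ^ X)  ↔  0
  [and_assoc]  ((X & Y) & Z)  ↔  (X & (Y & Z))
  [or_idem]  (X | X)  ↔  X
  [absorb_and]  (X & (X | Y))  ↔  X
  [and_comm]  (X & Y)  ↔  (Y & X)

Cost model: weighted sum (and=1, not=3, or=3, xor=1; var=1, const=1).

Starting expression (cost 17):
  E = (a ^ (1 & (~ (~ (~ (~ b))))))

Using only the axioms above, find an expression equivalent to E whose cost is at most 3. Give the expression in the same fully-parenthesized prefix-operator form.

(a ^ b)   [cost 3]

(1) (~ (~ (~ b)))  =[not_not →]=  (~ b)    ⊢ (a ^ (1 & (~ (~ b))))
(2) (1 & (~ (~ b)))  =[and_comm →]=  ((~ (~ b)) & 1)    ⊢ (a ^ ((~ (~ b)) & 1))
(3) (~ (~ b))  =[not_not →]=  b    ⊢ (a ^ (b & 1))
(4) (b & 1)  =[and_true →]=  b    ⊢ cost 3, within 3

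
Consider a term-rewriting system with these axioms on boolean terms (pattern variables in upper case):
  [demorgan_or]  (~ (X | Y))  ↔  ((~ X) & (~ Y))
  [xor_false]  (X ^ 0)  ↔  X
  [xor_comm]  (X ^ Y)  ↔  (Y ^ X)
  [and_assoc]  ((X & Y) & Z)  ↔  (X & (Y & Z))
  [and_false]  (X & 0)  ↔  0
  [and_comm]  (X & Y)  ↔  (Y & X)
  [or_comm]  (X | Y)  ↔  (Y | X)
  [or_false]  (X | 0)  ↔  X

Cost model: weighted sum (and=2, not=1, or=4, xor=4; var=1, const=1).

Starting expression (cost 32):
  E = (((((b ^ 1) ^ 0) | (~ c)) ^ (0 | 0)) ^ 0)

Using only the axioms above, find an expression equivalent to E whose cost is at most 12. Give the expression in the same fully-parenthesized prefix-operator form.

step 1: xor_false (→) rewrites ((b ^ 1) ^ 0) into (b ^ 1), now ((((b ^ 1) | (~ c)) ^ (0 | 0)) ^ 0)
step 2: or_false (→) rewrites (0 | 0) into 0, now ((((b ^ 1) | (~ c)) ^ 0) ^ 0)
step 3: xor_false (→) rewrites (((b ^ 1) | (~ c)) ^ 0) into ((b ^ 1) | (~ c)), now (((b ^ 1) | (~ c)) ^ 0)
step 4: xor_false (→) rewrites (((b ^ 1) | (~ c)) ^ 0) into ((b ^ 1) | (~ c)), reaching cost 12 (bound 12)

((b ^ 1) | (~ c))   [cost 12]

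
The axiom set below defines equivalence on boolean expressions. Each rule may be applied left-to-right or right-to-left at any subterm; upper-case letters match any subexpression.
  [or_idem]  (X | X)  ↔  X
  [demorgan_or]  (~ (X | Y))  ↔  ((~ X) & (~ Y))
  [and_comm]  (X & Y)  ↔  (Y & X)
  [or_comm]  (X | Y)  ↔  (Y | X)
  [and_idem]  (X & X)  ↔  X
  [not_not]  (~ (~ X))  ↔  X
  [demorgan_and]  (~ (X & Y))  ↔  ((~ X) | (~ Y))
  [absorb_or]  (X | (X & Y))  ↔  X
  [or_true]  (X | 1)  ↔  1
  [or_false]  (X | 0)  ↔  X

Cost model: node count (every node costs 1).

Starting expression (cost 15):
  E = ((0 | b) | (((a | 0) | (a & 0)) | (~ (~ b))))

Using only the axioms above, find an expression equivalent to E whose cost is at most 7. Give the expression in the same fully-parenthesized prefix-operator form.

(1) (~ (~ b))  =[not_not →]=  b    ⊢ ((0 | b) | (((a | 0) | (a & 0)) | b))
(2) (a | 0)  =[or_false →]=  a    ⊢ ((0 | b) | ((a | (a & 0)) | b))
(3) (a | (a & 0))  =[absorb_or →]=  a    ⊢ cost 7, within 7

((0 | b) | (a | b))   [cost 7]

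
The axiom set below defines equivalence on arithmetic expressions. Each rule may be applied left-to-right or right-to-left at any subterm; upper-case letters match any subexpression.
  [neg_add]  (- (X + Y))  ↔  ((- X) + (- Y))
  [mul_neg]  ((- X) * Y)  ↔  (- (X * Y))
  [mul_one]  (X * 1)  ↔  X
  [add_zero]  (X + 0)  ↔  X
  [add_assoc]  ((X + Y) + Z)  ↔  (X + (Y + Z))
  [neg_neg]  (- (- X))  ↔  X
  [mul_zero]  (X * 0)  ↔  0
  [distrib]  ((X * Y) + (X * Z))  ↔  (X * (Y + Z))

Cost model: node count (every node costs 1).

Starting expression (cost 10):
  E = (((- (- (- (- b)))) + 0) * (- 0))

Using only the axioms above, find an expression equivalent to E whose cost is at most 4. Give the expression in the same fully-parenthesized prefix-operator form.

1. [add_zero →] ((- (- (- (- b)))) + 0)  →  (- (- (- (- b))));  E = ((- (- (- (- b)))) * (- 0))
2. [neg_neg →] (- (- b))  →  b;  E = ((- (- b)) * (- 0))
3. [neg_neg →] (- (- b))  →  b;  cost 4 ≤ 4, done

(b * (- 0))   [cost 4]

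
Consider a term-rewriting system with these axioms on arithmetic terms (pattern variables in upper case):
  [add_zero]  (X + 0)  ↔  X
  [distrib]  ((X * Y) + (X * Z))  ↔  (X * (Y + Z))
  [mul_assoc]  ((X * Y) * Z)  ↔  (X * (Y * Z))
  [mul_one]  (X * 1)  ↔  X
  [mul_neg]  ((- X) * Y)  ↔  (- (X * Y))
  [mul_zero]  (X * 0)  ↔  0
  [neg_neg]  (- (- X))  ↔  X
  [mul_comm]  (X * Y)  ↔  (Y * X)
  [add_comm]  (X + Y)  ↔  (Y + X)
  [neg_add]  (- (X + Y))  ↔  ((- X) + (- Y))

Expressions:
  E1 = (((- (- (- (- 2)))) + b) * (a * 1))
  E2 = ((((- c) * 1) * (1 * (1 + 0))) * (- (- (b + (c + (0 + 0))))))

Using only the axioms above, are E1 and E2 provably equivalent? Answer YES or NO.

All listed rules preserve value, hence provable equivalence implies equal values everywhere; look for a separating assignment.
a=0, b=0, c=1 gives E1 ↦ 0, E2 ↦ -1; values differ ⇒ not provably equivalent.

NO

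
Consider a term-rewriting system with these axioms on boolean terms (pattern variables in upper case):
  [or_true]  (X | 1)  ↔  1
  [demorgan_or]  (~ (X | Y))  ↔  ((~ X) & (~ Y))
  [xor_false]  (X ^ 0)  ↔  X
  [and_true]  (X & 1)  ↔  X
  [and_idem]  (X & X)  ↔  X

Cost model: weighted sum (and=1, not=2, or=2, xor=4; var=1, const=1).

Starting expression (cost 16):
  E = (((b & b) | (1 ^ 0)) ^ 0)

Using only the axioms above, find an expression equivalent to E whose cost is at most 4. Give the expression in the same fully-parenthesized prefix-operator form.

(b | 1)   [cost 4]

(1) (1 ^ 0)  =[xor_false →]=  1    ⊢ (((b & b) | 1) ^ 0)
(2) (((b & b) | 1) ^ 0)  =[xor_false →]=  ((b & b) | 1)
(3) (b & b)  =[and_idem →]=  b    ⊢ cost 4, within 4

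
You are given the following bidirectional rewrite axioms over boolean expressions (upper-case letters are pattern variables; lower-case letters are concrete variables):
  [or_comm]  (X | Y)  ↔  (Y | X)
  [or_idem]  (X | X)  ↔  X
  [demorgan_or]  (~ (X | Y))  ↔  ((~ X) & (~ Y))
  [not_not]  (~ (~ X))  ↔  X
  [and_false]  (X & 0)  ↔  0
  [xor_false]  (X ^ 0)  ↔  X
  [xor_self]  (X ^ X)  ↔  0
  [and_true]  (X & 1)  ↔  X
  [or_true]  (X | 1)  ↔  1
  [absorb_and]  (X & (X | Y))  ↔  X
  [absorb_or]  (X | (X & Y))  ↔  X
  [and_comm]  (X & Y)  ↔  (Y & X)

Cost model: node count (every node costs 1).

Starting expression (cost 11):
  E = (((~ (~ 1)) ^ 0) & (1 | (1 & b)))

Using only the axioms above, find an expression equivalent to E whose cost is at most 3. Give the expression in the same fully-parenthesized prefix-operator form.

(1 & 1)   [cost 3]

1. [xor_false →] ((~ (~ 1)) ^ 0)  →  (~ (~ 1));  E = ((~ (~ 1)) & (1 | (1 & b)))
2. [absorb_or →] (1 | (1 & b))  →  1;  E = ((~ (~ 1)) & 1)
3. [not_not →] (~ (~ 1))  →  1;  cost 3 ≤ 3, done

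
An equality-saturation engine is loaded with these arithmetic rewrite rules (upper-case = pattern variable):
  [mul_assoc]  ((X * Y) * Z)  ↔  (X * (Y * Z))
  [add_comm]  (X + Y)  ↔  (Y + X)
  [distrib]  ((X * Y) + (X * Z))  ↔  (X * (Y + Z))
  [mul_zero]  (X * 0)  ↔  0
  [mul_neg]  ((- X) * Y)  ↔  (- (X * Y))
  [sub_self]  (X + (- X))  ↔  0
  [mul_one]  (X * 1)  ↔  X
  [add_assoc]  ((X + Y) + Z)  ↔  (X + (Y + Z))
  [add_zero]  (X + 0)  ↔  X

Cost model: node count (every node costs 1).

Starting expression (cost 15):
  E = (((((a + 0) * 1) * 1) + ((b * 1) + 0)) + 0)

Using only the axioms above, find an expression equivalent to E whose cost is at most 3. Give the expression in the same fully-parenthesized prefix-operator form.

(a + b)   [cost 3]

1. [add_zero →] (a + 0)  →  a;  E = ((((a * 1) * 1) + ((b * 1) + 0)) + 0)
2. [add_zero →] ((((a * 1) * 1) + ((b * 1) + 0)) + 0)  →  (((a * 1) * 1) + ((b * 1) + 0))
3. [mul_one →] (a * 1)  →  a;  E = ((a * 1) + ((b * 1) + 0))
4. [add_zero →] ((b * 1) + 0)  →  (b * 1);  E = ((a * 1) + (b * 1))
5. [mul_one →] (b * 1)  →  b;  E = ((a * 1) + b)
6. [mul_one →] (a * 1)  →  a;  cost 3 ≤ 3, done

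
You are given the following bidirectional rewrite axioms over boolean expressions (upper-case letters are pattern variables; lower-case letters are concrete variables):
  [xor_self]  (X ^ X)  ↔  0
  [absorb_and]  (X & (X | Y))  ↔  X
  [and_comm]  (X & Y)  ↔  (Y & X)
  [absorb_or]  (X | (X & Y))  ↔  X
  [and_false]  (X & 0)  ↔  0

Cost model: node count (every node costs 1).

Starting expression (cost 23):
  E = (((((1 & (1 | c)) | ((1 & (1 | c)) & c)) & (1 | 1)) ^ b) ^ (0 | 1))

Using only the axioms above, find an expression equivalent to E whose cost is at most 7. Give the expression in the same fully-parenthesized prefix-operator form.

(1) ((1 & (1 | c)) | ((1 & (1 | c)) & c))  =[absorb_or →]=  (1 & (1 | c))    ⊢ ((((1 & (1 | c)) & (1 | 1)) ^ b) ^ (0 | 1))
(2) (1 & (1 | c))  =[absorb_and →]=  1    ⊢ (((1 & (1 | 1)) ^ b) ^ (0 | 1))
(3) (1 & (1 | 1))  =[absorb_and →]=  1    ⊢ cost 7, within 7

((1 ^ b) ^ (0 | 1))   [cost 7]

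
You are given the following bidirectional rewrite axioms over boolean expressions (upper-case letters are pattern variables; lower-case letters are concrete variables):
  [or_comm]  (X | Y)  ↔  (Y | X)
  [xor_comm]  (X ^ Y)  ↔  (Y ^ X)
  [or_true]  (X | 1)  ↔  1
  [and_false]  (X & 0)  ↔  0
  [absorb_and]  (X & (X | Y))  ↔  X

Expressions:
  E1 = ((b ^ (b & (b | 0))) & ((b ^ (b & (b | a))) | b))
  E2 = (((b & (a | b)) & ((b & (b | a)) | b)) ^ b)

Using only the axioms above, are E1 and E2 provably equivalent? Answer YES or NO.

YES

step 1: absorb_and (→) rewrites (b & (b | a)) into b, now ((b ^ (b & (b | 0))) & ((b ^ b) | b))
step 2: absorb_and (→) rewrites (b & (b | 0)) into b, now ((b ^ b) & ((b ^ b) | b))
step 3: absorb_and (→) rewrites ((b ^ b) & ((b ^ b) | b)) into (b ^ b)
step 4: absorb_and (←) rewrites b into (b & (b | a)), now ((b & (b | a)) ^ b)
step 5: absorb_and (←) rewrites (b & (b | a)) into ((b & (b | a)) & ((b & (b | a)) | b)), now (((b & (b | a)) & ((b & (b | a)) | b)) ^ b)
step 6: or_comm (→) rewrites (b | a) into (a | b), which is E2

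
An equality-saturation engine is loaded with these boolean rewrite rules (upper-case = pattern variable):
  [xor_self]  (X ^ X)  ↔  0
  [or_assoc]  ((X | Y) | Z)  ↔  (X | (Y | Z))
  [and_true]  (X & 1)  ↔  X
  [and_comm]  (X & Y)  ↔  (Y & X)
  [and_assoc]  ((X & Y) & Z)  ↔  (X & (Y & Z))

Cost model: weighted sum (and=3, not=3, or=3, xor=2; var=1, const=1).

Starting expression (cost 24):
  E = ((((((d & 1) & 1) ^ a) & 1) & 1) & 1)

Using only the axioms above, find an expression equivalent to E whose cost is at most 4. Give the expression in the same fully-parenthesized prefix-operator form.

step 1: and_true (→) rewrites (((((d & 1) & 1) ^ a) & 1) & 1) into ((((d & 1) & 1) ^ a) & 1), now (((((d & 1) & 1) ^ a) & 1) & 1)
step 2: and_true (→) rewrites (((((d & 1) & 1) ^ a) & 1) & 1) into ((((d & 1) & 1) ^ a) & 1)
step 3: and_true (→) rewrites ((((d & 1) & 1) ^ a) & 1) into (((d & 1) & 1) ^ a)
step 4: and_true (→) rewrites (d & 1) into d, now ((d & 1) ^ a)
step 5: and_true (→) rewrites (d & 1) into d, reaching cost 4 (bound 4)

(d ^ a)   [cost 4]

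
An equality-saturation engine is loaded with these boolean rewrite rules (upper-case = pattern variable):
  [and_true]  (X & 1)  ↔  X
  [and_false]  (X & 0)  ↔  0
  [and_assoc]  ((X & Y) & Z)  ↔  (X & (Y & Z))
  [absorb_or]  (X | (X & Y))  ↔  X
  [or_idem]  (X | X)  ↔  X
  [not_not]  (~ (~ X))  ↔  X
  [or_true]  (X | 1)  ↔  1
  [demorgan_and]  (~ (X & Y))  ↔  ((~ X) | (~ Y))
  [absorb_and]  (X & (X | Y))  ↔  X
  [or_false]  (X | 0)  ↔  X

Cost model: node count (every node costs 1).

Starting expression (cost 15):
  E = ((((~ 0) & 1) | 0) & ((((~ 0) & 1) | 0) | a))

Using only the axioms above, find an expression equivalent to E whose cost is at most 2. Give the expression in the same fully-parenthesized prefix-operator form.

(~ 0)   [cost 2]

(1) ((((~ 0) & 1) | 0) & ((((~ 0) & 1) | 0) | a))  =[absorb_and →]=  (((~ 0) & 1) | 0)
(2) ((~ 0) & 1)  =[and_true →]=  (~ 0)    ⊢ ((~ 0) | 0)
(3) ((~ 0) | 0)  =[or_false →]=  (~ 0)    ⊢ cost 2, within 2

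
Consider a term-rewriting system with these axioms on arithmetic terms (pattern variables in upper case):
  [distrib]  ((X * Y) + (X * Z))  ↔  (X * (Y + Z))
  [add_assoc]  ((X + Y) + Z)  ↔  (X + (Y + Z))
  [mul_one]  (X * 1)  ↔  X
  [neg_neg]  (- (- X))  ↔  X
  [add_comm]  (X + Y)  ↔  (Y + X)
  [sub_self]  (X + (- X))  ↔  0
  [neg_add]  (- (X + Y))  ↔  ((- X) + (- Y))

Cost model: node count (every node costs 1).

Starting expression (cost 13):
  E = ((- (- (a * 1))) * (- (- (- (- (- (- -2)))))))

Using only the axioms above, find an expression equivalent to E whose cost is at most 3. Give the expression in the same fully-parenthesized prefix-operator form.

(a * -2)   [cost 3]

(1) (- (- (- (- (- (- -2))))))  =[neg_neg →]=  (- (- (- (- -2))))    ⊢ ((- (- (a * 1))) * (- (- (- (- -2)))))
(2) (- (- (- (- -2))))  =[neg_neg →]=  (- (- -2))    ⊢ ((- (- (a * 1))) * (- (- -2)))
(3) (- (- -2))  =[neg_neg →]=  -2    ⊢ ((- (- (a * 1))) * -2)
(4) (- (- (a * 1)))  =[neg_neg →]=  (a * 1)    ⊢ ((a * 1) * -2)
(5) (a * 1)  =[mul_one →]=  a    ⊢ cost 3, within 3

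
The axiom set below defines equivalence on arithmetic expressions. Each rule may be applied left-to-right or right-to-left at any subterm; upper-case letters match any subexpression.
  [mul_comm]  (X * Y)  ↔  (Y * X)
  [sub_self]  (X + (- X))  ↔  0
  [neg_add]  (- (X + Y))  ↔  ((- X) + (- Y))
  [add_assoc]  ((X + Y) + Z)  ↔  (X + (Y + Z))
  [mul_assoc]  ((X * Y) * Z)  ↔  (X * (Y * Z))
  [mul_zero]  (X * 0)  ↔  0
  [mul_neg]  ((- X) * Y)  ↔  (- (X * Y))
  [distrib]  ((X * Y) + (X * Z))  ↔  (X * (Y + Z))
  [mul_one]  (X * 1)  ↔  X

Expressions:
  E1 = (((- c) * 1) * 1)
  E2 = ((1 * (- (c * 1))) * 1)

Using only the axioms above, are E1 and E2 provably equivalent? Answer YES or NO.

YES

(1) ((- c) * 1)  =[mul_comm →]=  (1 * (- c))    ⊢ ((1 * (- c)) * 1)
(2) c  =[mul_one ←]=  (c * 1)    ⊢ E2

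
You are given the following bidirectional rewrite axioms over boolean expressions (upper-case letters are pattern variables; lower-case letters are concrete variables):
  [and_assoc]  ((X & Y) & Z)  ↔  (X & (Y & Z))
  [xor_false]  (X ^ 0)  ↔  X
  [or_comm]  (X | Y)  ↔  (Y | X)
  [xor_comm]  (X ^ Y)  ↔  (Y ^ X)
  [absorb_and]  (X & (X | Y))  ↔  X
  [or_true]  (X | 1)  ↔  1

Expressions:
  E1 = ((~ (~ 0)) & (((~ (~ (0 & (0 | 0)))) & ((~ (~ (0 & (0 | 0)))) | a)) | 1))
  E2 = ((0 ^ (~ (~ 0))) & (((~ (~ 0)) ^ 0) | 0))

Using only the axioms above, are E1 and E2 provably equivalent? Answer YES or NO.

1. [absorb_and →] ((~ (~ (0 & (0 | 0)))) & ((~ (~ (0 & (0 | 0)))) | a))  →  (~ (~ (0 & (0 | 0))));  E1 = ((~ (~ 0)) & ((~ (~ (0 & (0 | 0)))) | 1))
2. [absorb_and →] (0 & (0 | 0))  →  0;  E1 = ((~ (~ 0)) & ((~ (~ 0)) | 1))
3. [absorb_and →] ((~ (~ 0)) & ((~ (~ 0)) | 1))  →  (~ (~ 0))
4. [xor_false ←] (~ (~ 0))  →  ((~ (~ 0)) ^ 0)
5. [absorb_and ←] ((~ (~ 0)) ^ 0)  →  (((~ (~ 0)) ^ 0) & (((~ (~ 0)) ^ 0) | 0))
6. [xor_comm →] ((~ (~ 0)) ^ 0)  →  (0 ^ (~ (~ 0)));  this is E2

YES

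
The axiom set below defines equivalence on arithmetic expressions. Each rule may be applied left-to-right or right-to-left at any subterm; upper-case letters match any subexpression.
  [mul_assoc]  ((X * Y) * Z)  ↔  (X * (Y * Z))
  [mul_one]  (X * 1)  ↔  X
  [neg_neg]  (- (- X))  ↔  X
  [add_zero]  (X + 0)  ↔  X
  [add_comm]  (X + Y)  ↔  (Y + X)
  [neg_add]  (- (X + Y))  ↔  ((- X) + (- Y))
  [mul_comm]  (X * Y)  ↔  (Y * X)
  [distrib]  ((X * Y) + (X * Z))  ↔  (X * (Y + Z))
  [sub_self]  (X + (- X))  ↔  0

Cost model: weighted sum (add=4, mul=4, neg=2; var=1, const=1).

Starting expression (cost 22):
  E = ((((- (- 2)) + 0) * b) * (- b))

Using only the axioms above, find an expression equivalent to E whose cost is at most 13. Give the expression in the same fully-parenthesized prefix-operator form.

1. [neg_neg →] (- (- 2))  →  2;  E = (((2 + 0) * b) * (- b))
2. [mul_comm →] (((2 + 0) * b) * (- b))  →  ((- b) * ((2 + 0) * b))
3. [add_zero →] (2 + 0)  →  2;  cost 13 ≤ 13, done

((- b) * (2 * b))   [cost 13]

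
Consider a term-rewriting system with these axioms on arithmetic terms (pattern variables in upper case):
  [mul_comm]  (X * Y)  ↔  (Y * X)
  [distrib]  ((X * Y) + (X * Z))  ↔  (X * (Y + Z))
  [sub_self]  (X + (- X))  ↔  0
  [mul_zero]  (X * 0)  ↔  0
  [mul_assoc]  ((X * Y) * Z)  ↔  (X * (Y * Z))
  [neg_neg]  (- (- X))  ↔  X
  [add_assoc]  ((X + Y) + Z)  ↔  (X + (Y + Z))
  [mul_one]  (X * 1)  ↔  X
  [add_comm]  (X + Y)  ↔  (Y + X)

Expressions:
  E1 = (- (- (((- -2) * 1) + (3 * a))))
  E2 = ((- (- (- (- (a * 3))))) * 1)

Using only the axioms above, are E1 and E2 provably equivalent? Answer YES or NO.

NO

Every axiom is a valid identity, so a rewrite proof would force E1 and E2 to agree under every assignment.
At a=0: E1 = 2 but E2 = 0; they differ, so no derivation exists.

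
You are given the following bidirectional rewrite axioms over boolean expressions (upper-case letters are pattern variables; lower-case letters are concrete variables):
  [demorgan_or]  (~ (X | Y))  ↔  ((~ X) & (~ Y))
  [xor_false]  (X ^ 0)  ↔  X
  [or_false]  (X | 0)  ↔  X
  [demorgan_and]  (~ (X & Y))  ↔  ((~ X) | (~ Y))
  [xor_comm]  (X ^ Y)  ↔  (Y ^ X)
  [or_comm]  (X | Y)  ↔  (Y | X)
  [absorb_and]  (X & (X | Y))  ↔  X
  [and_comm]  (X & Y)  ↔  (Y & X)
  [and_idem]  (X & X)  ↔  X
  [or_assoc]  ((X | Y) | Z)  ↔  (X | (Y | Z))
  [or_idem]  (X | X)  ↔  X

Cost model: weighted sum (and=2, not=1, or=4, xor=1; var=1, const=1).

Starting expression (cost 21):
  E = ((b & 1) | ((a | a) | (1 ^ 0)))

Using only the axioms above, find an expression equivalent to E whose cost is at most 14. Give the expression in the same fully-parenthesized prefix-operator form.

((a | 1) | (b & 1))   [cost 14]

step 1: xor_false (→) rewrites (1 ^ 0) into 1, now ((b & 1) | ((a | a) | 1))
step 2: or_comm (→) rewrites ((b & 1) | ((a | a) | 1)) into (((a | a) | 1) | (b & 1))
step 3: or_idem (→) rewrites (a | a) into a, reaching cost 14 (bound 14)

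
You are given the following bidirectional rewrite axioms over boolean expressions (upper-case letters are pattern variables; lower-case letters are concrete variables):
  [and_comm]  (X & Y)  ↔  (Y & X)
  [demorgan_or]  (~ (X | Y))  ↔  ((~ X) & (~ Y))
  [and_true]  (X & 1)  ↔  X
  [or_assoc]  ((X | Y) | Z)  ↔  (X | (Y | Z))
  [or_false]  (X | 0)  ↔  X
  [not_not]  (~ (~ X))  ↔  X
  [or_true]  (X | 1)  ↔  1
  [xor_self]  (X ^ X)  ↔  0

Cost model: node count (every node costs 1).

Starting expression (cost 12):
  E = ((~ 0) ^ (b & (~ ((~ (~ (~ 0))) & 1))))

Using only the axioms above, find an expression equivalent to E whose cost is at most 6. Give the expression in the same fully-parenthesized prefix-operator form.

((~ 0) ^ (b & 0))   [cost 6]

(1) ((~ (~ (~ 0))) & 1)  =[and_true →]=  (~ (~ (~ 0)))    ⊢ ((~ 0) ^ (b & (~ (~ (~ (~ 0))))))
(2) (~ (~ (~ (~ 0))))  =[not_not →]=  (~ (~ 0))    ⊢ ((~ 0) ^ (b & (~ (~ 0))))
(3) (~ (~ 0))  =[not_not →]=  0    ⊢ cost 6, within 6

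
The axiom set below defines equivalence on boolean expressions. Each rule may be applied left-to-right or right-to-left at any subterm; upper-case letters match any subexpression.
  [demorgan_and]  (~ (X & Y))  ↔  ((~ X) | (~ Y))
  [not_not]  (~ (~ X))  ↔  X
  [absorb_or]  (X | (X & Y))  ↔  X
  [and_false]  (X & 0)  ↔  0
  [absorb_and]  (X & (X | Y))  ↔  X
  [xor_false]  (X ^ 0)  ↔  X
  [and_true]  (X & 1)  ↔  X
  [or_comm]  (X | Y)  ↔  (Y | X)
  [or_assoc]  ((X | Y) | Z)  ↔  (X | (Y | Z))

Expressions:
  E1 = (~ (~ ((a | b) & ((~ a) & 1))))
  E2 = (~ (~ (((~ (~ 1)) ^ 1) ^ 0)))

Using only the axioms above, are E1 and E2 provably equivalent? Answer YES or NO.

NO

All listed rules preserve value, hence provable equivalence implies equal values everywhere; look for a separating assignment.
a=0, b=1 gives E1 ↦ 1, E2 ↦ 0; values differ ⇒ not provably equivalent.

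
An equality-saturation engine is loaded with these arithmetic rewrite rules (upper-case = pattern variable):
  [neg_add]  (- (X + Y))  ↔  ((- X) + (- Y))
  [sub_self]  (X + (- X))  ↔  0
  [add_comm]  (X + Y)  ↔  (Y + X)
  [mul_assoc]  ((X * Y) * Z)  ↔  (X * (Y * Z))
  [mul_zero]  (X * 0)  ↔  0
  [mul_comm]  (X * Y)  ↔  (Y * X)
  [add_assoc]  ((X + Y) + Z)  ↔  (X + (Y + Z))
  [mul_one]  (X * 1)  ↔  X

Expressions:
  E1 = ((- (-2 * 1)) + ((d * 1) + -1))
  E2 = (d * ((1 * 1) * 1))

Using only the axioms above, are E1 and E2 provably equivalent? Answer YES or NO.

The axioms are sound identities: if E1 ↔* E2 then E1 and E2 evaluate identically under any assignment.
Under d=0: E1 evaluates to 1, E2 to 0. Distinct ⇒ no rewrite sequence connects them.

NO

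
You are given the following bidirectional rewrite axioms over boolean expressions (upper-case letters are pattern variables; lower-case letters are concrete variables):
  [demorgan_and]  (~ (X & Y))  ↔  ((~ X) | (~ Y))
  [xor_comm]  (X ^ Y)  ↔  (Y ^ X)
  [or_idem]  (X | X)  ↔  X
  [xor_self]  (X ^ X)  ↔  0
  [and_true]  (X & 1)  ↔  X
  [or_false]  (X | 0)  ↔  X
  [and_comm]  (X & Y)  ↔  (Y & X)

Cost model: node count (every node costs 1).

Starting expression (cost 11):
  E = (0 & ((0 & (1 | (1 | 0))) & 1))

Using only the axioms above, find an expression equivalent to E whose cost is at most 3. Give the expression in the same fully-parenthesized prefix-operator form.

(0 & 0)   [cost 3]

1. [or_false →] (1 | 0)  →  1;  E = (0 & ((0 & (1 | 1)) & 1))
2. [or_idem →] (1 | 1)  →  1;  E = (0 & ((0 & 1) & 1))
3. [and_true →] (0 & 1)  →  0;  E = (0 & (0 & 1))
4. [and_true →] (0 & 1)  →  0;  cost 3 ≤ 3, done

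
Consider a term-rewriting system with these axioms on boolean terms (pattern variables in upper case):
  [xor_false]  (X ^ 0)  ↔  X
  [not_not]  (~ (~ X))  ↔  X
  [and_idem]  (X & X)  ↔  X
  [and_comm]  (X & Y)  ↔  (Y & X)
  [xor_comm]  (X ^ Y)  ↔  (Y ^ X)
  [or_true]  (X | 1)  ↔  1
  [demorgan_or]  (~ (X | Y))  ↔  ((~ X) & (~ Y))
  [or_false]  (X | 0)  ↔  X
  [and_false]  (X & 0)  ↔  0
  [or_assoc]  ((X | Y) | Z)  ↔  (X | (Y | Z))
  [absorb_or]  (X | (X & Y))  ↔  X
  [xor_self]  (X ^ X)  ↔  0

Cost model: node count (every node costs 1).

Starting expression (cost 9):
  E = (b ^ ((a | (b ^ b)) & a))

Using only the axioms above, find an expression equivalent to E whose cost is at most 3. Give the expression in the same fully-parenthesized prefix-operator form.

(b ^ a)   [cost 3]

(1) (b ^ b)  =[xor_self →]=  0    ⊢ (b ^ ((a | 0) & a))
(2) (a | 0)  =[or_false →]=  a    ⊢ (b ^ (a & a))
(3) (a & a)  =[and_idem →]=  a    ⊢ cost 3, within 3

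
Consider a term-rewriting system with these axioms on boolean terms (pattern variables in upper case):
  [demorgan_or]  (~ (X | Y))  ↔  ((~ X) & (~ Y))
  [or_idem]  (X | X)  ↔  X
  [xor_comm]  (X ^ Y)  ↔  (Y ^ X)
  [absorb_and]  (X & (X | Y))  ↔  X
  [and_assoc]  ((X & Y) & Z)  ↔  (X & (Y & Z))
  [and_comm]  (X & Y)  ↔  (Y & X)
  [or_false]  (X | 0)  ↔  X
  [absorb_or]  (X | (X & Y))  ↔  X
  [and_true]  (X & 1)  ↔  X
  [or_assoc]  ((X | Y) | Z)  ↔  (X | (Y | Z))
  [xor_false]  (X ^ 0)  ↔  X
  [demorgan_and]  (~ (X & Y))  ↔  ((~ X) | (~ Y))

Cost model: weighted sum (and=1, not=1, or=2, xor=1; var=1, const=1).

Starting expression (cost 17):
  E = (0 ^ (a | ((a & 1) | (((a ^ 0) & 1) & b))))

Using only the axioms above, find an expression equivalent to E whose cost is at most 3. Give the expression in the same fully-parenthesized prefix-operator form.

(0 ^ a)   [cost 3]

step 1: xor_false (→) rewrites (a ^ 0) into a, now (0 ^ (a | ((a & 1) | ((a & 1) & b))))
step 2: absorb_or (→) rewrites ((a & 1) | ((a & 1) & b)) into (a & 1), now (0 ^ (a | (a & 1)))
step 3: absorb_or (→) rewrites (a | (a & 1)) into a, reaching cost 3 (bound 3)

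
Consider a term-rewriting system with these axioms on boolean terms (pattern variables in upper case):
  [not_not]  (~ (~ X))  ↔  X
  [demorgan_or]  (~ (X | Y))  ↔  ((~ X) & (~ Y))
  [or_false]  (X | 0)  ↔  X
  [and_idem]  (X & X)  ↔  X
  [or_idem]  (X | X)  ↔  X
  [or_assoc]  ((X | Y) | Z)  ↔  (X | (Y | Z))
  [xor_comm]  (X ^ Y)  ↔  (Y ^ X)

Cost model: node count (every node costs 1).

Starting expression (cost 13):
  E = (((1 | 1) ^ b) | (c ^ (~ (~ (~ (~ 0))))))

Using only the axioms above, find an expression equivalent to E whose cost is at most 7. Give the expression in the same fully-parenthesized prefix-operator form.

1. [not_not →] (~ (~ (~ (~ 0))))  →  (~ (~ 0));  E = (((1 | 1) ^ b) | (c ^ (~ (~ 0))))
2. [not_not →] (~ (~ 0))  →  0;  E = (((1 | 1) ^ b) | (c ^ 0))
3. [or_idem →] (1 | 1)  →  1;  cost 7 ≤ 7, done

((1 ^ b) | (c ^ 0))   [cost 7]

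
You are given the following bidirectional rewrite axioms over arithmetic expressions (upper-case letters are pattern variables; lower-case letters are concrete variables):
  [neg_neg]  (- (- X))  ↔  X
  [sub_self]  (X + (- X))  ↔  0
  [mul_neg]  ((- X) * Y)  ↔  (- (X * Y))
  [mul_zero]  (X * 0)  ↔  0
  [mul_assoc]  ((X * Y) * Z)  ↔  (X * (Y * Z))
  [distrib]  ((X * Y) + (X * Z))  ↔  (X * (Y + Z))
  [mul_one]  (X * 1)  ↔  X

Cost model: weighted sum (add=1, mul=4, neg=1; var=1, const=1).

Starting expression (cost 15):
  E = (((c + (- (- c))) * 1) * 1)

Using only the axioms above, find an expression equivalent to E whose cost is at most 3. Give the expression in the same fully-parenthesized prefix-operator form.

(c + c)   [cost 3]

1. [mul_one →] (((c + (- (- c))) * 1) * 1)  →  ((c + (- (- c))) * 1)
2. [mul_one →] ((c + (- (- c))) * 1)  →  (c + (- (- c)))
3. [neg_neg →] (- (- c))  →  c;  cost 3 ≤ 3, done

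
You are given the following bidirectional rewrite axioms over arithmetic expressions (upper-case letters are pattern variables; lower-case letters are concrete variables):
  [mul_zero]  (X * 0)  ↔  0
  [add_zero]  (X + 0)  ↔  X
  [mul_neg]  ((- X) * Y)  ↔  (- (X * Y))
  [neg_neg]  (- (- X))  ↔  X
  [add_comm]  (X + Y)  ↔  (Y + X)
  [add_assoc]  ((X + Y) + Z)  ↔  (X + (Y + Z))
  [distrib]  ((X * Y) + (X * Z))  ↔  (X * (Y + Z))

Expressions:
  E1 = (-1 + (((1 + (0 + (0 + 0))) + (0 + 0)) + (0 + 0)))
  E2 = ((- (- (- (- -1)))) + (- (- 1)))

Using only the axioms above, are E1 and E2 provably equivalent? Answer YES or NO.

YES

1. [add_zero →] (0 + 0)  →  0;  E1 = (-1 + (((1 + (0 + 0)) + (0 + 0)) + (0 + 0)))
2. [add_zero →] (0 + 0)  →  0;  E1 = (-1 + (((1 + (0 + 0)) + 0) + (0 + 0)))
3. [add_zero →] (0 + 0)  →  0;  E1 = (-1 + (((1 + (0 + 0)) + 0) + 0))
4. [add_comm →] (-1 + (((1 + (0 + 0)) + 0) + 0))  →  ((((1 + (0 + 0)) + 0) + 0) + -1)
5. [add_zero →] (0 + 0)  →  0;  E1 = ((((1 + 0) + 0) + 0) + -1)
6. [add_zero →] (1 + 0)  →  1;  E1 = (((1 + 0) + 0) + -1)
7. [add_assoc →] ((1 + 0) + 0)  →  (1 + (0 + 0));  E1 = ((1 + (0 + 0)) + -1)
8. [add_zero →] (0 + 0)  →  0;  E1 = ((1 + 0) + -1)
9. [add_zero →] (1 + 0)  →  1;  E1 = (1 + -1)
10. [add_comm →] (1 + -1)  →  (-1 + 1)
11. [neg_neg ←] -1  →  (- (- -1));  E1 = ((- (- -1)) + 1)
12. [neg_neg ←] 1  →  (- (- 1));  E1 = ((- (- -1)) + (- (- 1)))
13. [neg_neg ←] -1  →  (- (- -1));  this is E2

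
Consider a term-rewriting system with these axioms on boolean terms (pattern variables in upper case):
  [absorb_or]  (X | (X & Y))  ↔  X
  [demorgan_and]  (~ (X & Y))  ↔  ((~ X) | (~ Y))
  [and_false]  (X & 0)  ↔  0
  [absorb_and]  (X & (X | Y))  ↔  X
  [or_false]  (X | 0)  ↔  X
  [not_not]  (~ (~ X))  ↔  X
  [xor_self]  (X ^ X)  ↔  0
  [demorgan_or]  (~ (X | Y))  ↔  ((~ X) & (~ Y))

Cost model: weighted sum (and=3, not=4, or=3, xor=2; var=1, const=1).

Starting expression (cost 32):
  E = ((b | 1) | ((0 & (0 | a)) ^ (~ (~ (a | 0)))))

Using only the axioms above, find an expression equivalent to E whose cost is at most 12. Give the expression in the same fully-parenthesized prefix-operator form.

((b | 1) | (0 ^ a))   [cost 12]

(1) (0 & (0 | a))  =[absorb_and →]=  0    ⊢ ((b | 1) | (0 ^ (~ (~ (a | 0)))))
(2) (a | 0)  =[or_false →]=  a    ⊢ ((b | 1) | (0 ^ (~ (~ a))))
(3) (~ (~ a))  =[not_not →]=  a    ⊢ cost 12, within 12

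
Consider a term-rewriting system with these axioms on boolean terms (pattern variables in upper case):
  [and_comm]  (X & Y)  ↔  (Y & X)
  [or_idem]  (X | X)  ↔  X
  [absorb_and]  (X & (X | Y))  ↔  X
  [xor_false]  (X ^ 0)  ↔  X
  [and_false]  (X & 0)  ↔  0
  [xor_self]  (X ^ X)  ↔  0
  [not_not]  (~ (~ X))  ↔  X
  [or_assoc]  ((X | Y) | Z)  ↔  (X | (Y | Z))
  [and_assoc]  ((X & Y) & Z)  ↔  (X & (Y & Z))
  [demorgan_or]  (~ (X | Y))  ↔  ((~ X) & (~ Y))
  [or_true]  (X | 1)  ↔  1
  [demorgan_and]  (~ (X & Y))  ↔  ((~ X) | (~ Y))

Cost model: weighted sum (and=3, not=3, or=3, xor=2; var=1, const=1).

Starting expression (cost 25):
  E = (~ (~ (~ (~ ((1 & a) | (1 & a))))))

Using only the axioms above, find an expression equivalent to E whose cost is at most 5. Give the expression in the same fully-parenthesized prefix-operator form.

1. [not_not →] (~ (~ (~ (~ ((1 & a) | (1 & a))))))  →  (~ (~ ((1 & a) | (1 & a))))
2. [or_idem →] ((1 & a) | (1 & a))  →  (1 & a);  E = (~ (~ (1 & a)))
3. [not_not →] (~ (~ (1 & a)))  →  (1 & a);  cost 5 ≤ 5, done

(1 & a)   [cost 5]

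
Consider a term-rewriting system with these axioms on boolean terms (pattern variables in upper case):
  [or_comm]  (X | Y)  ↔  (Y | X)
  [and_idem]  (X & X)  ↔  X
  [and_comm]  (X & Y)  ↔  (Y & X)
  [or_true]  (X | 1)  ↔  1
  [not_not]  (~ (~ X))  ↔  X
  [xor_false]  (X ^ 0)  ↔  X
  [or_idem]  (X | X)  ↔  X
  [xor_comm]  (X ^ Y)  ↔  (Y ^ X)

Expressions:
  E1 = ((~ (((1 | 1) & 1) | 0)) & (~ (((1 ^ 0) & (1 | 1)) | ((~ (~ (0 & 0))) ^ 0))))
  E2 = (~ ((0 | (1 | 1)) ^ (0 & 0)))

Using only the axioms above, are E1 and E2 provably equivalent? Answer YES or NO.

(1) (~ (~ (0 & 0)))  =[not_not →]=  (0 & 0)    ⊢ ((~ (((1 | 1) & 1) | 0)) & (~ (((1 ^ 0) & (1 | 1)) | ((0 & 0) ^ 0))))
(2) ((0 & 0) ^ 0)  =[xor_false →]=  (0 & 0)    ⊢ ((~ (((1 | 1) & 1) | 0)) & (~ (((1 ^ 0) & (1 | 1)) | (0 & 0))))
(3) ((1 ^ 0) & (1 | 1))  =[and_comm →]=  ((1 | 1) & (1 ^ 0))    ⊢ ((~ (((1 | 1) & 1) | 0)) & (~ (((1 | 1) & (1 ^ 0)) | (0 & 0))))
(4) (1 ^ 0)  =[xor_false →]=  1    ⊢ ((~ (((1 | 1) & 1) | 0)) & (~ (((1 | 1) & 1) | (0 & 0))))
(5) (0 & 0)  =[and_idem →]=  0    ⊢ ((~ (((1 | 1) & 1) | 0)) & (~ (((1 | 1) & 1) | 0)))
(6) ((~ (((1 | 1) & 1) | 0)) & (~ (((1 | 1) & 1) | 0)))  =[and_idem →]=  (~ (((1 | 1) & 1) | 0))
(7) (1 | 1)  =[or_true →]=  1    ⊢ (~ ((1 & 1) | 0))
(8) (1 & 1)  =[and_idem →]=  1    ⊢ (~ (1 | 0))
(9) (1 | 0)  =[or_comm →]=  (0 | 1)    ⊢ (~ (0 | 1))
(10) (0 | 1)  =[or_true →]=  1    ⊢ (~ 1)
(11) 1  =[xor_false ←]=  (1 ^ 0)    ⊢ (~ (1 ^ 0))
(12) 1  =[or_true ←]=  (0 | 1)    ⊢ (~ ((0 | 1) ^ 0))
(13) 0  =[and_idem ←]=  (0 & 0)    ⊢ (~ ((0 | 1) ^ (0 & 0)))
(14) 1  =[or_idem ←]=  (1 | 1)    ⊢ E2

YES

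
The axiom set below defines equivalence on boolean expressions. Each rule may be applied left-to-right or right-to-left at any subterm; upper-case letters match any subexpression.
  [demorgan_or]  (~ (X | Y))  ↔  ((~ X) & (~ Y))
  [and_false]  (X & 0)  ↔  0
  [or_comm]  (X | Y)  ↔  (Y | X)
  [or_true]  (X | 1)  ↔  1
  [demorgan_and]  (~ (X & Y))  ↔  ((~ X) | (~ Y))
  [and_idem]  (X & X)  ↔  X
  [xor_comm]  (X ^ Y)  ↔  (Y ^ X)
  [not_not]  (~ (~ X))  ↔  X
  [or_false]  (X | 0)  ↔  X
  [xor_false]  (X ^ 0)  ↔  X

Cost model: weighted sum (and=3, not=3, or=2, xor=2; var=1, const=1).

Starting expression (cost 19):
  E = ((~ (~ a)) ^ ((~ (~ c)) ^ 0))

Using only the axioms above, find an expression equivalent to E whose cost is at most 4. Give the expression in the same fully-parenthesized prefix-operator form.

(a ^ c)   [cost 4]

(1) ((~ (~ c)) ^ 0)  =[xor_false →]=  (~ (~ c))    ⊢ ((~ (~ a)) ^ (~ (~ c)))
(2) (~ (~ c))  =[not_not →]=  c    ⊢ ((~ (~ a)) ^ c)
(3) (~ (~ a))  =[not_not →]=  a    ⊢ cost 4, within 4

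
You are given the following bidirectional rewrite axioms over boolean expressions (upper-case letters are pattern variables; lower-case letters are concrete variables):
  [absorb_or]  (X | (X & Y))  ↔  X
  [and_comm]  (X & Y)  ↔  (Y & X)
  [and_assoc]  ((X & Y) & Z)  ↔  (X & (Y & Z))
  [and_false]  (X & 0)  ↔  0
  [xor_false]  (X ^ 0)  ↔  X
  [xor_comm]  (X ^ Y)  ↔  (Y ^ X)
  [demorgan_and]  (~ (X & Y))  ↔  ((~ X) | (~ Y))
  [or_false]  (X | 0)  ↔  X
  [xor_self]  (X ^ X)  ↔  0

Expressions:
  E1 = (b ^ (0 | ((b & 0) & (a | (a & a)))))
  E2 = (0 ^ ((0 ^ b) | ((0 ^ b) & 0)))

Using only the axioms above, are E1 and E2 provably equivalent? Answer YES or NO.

YES

step 1: and_false (→) rewrites (b & 0) into 0, now (b ^ (0 | (0 & (a | (a & a)))))
step 2: absorb_or (→) rewrites (a | (a & a)) into a, now (b ^ (0 | (0 & a)))
step 3: absorb_or (→) rewrites (0 | (0 & a)) into 0, now (b ^ 0)
step 4: xor_comm (→) rewrites (b ^ 0) into (0 ^ b)
step 5: xor_false (←) rewrites b into (b ^ 0), now (0 ^ (b ^ 0))
step 6: xor_comm (→) rewrites (b ^ 0) into (0 ^ b), now (0 ^ (0 ^ b))
step 7: absorb_or (←) rewrites (0 ^ b) into ((0 ^ b) | ((0 ^ b) & 0)), which is E2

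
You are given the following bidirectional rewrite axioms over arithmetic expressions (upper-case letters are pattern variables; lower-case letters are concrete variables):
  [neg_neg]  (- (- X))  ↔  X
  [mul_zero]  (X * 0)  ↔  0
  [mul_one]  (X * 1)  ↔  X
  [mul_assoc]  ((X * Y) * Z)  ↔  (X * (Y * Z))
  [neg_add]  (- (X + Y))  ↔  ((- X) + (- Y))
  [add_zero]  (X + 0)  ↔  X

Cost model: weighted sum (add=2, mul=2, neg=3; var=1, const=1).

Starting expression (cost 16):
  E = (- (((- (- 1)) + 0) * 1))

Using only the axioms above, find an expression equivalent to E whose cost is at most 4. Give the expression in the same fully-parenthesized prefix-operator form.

(- 1)   [cost 4]

1. [neg_neg →] (- (- 1))  →  1;  E = (- ((1 + 0) * 1))
2. [add_zero →] (1 + 0)  →  1;  E = (- (1 * 1))
3. [mul_one →] (1 * 1)  →  1;  cost 4 ≤ 4, done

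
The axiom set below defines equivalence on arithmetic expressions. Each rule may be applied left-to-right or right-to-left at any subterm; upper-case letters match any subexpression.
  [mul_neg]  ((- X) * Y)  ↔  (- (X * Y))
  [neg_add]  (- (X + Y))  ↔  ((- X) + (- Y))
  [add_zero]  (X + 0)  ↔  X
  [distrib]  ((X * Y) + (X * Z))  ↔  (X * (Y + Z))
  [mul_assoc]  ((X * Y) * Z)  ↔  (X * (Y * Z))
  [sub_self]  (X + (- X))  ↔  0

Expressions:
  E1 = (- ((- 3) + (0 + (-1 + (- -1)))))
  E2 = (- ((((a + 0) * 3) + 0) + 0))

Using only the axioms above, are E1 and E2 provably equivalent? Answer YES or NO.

NO

The axioms are sound identities: if E1 ↔* E2 then E1 and E2 evaluate identically under any assignment.
Under a=0: E1 evaluates to 3, E2 to 0. Distinct ⇒ no rewrite sequence connects them.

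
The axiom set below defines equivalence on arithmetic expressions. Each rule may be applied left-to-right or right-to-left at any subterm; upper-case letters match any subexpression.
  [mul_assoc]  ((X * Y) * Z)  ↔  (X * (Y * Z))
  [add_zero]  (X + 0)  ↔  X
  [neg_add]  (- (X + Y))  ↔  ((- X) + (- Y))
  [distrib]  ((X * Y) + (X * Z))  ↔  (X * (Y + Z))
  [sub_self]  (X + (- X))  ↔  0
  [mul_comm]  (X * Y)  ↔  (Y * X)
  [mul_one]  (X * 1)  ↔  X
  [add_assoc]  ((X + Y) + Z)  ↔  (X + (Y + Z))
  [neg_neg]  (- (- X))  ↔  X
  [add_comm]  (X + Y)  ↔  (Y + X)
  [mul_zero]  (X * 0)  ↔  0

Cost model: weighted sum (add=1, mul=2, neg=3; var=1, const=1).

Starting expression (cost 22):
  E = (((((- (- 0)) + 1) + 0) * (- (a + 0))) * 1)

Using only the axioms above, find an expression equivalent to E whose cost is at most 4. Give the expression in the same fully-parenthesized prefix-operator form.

(- a)   [cost 4]

1. [neg_neg →] (- (- 0))  →  0;  E = ((((0 + 1) + 0) * (- (a + 0))) * 1)
2. [mul_comm →] (((0 + 1) + 0) * (- (a + 0)))  →  ((- (a + 0)) * ((0 + 1) + 0));  E = (((- (a + 0)) * ((0 + 1) + 0)) * 1)
3. [add_zero →] ((0 + 1) + 0)  →  (0 + 1);  E = (((- (a + 0)) * (0 + 1)) * 1)
4. [add_comm →] (0 + 1)  →  (1 + 0);  E = (((- (a + 0)) * (1 + 0)) * 1)
5. [add_zero →] (a + 0)  →  a;  E = (((- a) * (1 + 0)) * 1)
6. [add_zero →] (1 + 0)  →  1;  E = (((- a) * 1) * 1)
7. [mul_one →] (((- a) * 1) * 1)  →  ((- a) * 1)
8. [mul_one →] ((- a) * 1)  →  (- a);  cost 4 ≤ 4, done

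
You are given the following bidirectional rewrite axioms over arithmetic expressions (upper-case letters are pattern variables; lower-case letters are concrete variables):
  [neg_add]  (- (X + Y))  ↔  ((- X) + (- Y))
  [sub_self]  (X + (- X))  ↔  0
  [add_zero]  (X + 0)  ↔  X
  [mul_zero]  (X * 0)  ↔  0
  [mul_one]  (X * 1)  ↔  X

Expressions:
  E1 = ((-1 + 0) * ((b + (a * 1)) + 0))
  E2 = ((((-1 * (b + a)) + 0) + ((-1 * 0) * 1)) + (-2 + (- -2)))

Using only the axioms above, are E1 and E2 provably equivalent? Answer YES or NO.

YES

1. [add_zero →] ((b + (a * 1)) + 0)  →  (b + (a * 1));  E1 = ((-1 + 0) * (b + (a * 1)))
2. [add_zero →] (-1 + 0)  →  -1;  E1 = (-1 * (b + (a * 1)))
3. [mul_one →] (a * 1)  →  a;  E1 = (-1 * (b + a))
4. [add_zero ←] (-1 * (b + a))  →  ((-1 * (b + a)) + 0)
5. [add_zero ←] (-1 * (b + a))  →  ((-1 * (b + a)) + 0);  E1 = (((-1 * (b + a)) + 0) + 0)
6. [mul_zero ←] 0  →  (-1 * 0);  E1 = (((-1 * (b + a)) + (-1 * 0)) + 0)
7. [mul_one ←] (-1 * 0)  →  ((-1 * 0) * 1);  E1 = (((-1 * (b + a)) + ((-1 * 0) * 1)) + 0)
8. [sub_self ←] 0  →  (-2 + (- -2));  E1 = (((-1 * (b + a)) + ((-1 * 0) * 1)) + (-2 + (- -2)))
9. [add_zero ←] (-1 * (b + a))  →  ((-1 * (b + a)) + 0);  this is E2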